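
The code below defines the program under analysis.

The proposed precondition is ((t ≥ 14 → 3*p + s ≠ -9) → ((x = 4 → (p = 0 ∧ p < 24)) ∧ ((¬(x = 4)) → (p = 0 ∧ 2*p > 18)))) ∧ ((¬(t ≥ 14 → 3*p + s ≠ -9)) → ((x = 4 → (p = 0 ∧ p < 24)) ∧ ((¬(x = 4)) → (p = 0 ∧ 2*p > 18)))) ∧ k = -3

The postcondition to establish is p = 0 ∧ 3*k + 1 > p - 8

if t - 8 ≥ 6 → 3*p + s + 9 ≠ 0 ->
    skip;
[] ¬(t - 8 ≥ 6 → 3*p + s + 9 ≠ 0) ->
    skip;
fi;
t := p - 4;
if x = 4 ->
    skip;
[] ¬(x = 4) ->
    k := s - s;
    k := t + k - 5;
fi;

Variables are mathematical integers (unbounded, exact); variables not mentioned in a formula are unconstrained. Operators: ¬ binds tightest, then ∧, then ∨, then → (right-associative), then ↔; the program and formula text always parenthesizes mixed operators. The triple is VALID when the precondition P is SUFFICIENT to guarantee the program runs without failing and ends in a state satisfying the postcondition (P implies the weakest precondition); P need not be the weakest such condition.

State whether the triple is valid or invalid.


Working backward. After the program, the postcondition p = 0 ∧ 3*k + 1 > p - 8 must hold; in canonical form it is p = 0 ∧ 3*k > p - 9.
Then branch requires p = 0 ∧ 3*k > p - 9; else branch requires p = 0 ∧ 3*t > p + 6.
Before the if: (x = 4 → (p = 0 ∧ 3*k > p - 9)) ∧ ((¬(x = 4)) → (p = 0 ∧ 3*t > p + 6))
Before t := p - 4: (x = 4 → (p = 0 ∧ 3*k > p - 9)) ∧ ((¬(x = 4)) → (p = 0 ∧ 2*p > 18))
Then branch requires (x = 4 → (p = 0 ∧ 3*k > p - 9)) ∧ ((¬(x = 4)) → (p = 0 ∧ 2*p > 18)); else branch requires (x = 4 → (p = 0 ∧ 3*k > p - 9)) ∧ ((¬(x = 4)) → (p = 0 ∧ 2*p > 18)).
Before the if: ((t ≥ 14 → 3*p + s ≠ -9) → ((x = 4 → (p = 0 ∧ 3*k > p - 9)) ∧ ((¬(x = 4)) → (p = 0 ∧ 2*p > 18)))) ∧ ((¬(t ≥ 14 → 3*p + s ≠ -9)) → ((x = 4 → (p = 0 ∧ 3*k > p - 9)) ∧ ((¬(x = 4)) → (p = 0 ∧ 2*p > 18))))
The weakest precondition is ((t ≥ 14 → 3*p + s ≠ -9) → ((x = 4 → (p = 0 ∧ 3*k > p - 9)) ∧ ((¬(x = 4)) → (p = 0 ∧ 2*p > 18)))) ∧ ((¬(t ≥ 14 → 3*p + s ≠ -9)) → ((x = 4 → (p = 0 ∧ 3*k > p - 9)) ∧ ((¬(x = 4)) → (p = 0 ∧ 2*p > 18)))).
Check whether ((t ≥ 14 → 3*p + s ≠ -9) → ((x = 4 → (p = 0 ∧ p < 24)) ∧ ((¬(x = 4)) → (p = 0 ∧ 2*p > 18)))) ∧ ((¬(t ≥ 14 → 3*p + s ≠ -9)) → ((x = 4 → (p = 0 ∧ p < 24)) ∧ ((¬(x = 4)) → (p = 0 ∧ 2*p > 18)))) ∧ k = -3 implies it.
Countermodel: at the initial state k = -3, p = 0, s = -9, t = 14, x = 4, the precondition holds but the weakest precondition fails.
Answer: invalid


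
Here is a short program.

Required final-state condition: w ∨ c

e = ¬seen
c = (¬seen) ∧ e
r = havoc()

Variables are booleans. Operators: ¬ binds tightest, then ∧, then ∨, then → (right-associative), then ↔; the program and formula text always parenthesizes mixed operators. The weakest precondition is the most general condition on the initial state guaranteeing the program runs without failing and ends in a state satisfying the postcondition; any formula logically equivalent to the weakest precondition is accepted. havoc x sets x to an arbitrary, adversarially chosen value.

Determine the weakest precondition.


Working backward. After the program, w ∨ c must hold.
Before havoc r: w ∨ c
Before c := (¬seen) ∧ e: w ∨ ((¬seen) ∧ e)
Before e := ¬seen: w ∨ (¬seen)
Answer: WP = w ∨ (¬seen)


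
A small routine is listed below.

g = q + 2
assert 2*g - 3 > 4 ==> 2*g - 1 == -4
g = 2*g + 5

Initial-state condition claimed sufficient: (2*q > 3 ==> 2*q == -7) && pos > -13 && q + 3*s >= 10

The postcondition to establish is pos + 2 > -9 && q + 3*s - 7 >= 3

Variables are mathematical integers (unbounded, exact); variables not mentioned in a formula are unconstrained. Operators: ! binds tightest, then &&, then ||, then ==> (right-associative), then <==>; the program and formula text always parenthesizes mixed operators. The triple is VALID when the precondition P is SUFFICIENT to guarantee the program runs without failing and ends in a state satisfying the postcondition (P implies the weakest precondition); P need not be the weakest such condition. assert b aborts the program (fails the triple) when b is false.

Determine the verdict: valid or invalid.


Working backward. After the program, the postcondition pos + 2 > -9 && q + 3*s - 7 >= 3 must hold; in canonical form it is pos > -11 && q + 3*s >= 10.
Before g := 2*g + 5: pos > -11 && q + 3*s >= 10
Before assert 2*g - 3 > 4 ==> 2*g - 1 == -4: (2*g > 7 ==> 2*g == -3) && pos > -11 && q + 3*s >= 10
Before g := q + 2: (2*q > 3 ==> 2*q == -7) && pos > -11 && q + 3*s >= 10
The weakest precondition is (2*q > 3 ==> 2*q == -7) && pos > -11 && q + 3*s >= 10.
Check whether (2*q > 3 ==> 2*q == -7) && pos > -13 && q + 3*s >= 10 implies it.
Countermodel: at the initial state pos = -11, q = 1, s = 3, the precondition holds but the weakest precondition fails.
Answer: invalid


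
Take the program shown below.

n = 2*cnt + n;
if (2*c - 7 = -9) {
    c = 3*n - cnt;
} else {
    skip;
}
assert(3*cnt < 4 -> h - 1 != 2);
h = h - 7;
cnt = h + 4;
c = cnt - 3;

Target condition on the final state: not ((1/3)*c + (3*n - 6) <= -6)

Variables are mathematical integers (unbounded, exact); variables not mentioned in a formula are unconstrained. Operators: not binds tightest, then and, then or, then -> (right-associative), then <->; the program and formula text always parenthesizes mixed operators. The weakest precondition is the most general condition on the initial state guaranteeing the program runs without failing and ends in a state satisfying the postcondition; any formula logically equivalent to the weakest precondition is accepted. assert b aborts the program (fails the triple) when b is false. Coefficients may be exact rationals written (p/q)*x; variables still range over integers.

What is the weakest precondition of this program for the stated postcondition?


Working backward. After the program, the postcondition not ((1/3)*c + (3*n - 6) <= -6) must hold; in canonical form it is not ((1/3)*c + 3*n <= 0).
Before c := cnt - 3: not ((1/3)*cnt + 3*n <= 1)
Before cnt := h + 4: not ((1/3)*h + 3*n <= -1/3)
Before h := h - 7: not ((1/3)*h + 3*n <= 2)
Before assert 3*cnt < 4 -> h - 1 != 2: (3*cnt < 4 -> h != 3) and (not ((1/3)*h + 3*n <= 2))
Then branch requires (3*cnt < 4 -> h != 3) and (not ((1/3)*h + 3*n <= 2)); else branch requires (3*cnt < 4 -> h != 3) and (not ((1/3)*h + 3*n <= 2)).
Before the if: (2*c = -2 -> ((3*cnt < 4 -> h != 3) and (not ((1/3)*h + 3*n <= 2)))) and ((not (2*c = -2)) -> ((3*cnt < 4 -> h != 3) and (not ((1/3)*h + 3*n <= 2))))
Before n := 2*cnt + n: (2*c = -2 -> ((3*cnt < 4 -> h != 3) and (not (6*cnt + (1/3)*h + 3*n <= 2)))) and ((not (2*c = -2)) -> ((3*cnt < 4 -> h != 3) and (not (6*cnt + (1/3)*h + 3*n <= 2))))
Answer: WP = (2*c = -2 -> ((3*cnt < 4 -> h != 3) and (not (6*cnt + (1/3)*h + 3*n <= 2)))) and ((not (2*c = -2)) -> ((3*cnt < 4 -> h != 3) and (not (6*cnt + (1/3)*h + 3*n <= 2))))


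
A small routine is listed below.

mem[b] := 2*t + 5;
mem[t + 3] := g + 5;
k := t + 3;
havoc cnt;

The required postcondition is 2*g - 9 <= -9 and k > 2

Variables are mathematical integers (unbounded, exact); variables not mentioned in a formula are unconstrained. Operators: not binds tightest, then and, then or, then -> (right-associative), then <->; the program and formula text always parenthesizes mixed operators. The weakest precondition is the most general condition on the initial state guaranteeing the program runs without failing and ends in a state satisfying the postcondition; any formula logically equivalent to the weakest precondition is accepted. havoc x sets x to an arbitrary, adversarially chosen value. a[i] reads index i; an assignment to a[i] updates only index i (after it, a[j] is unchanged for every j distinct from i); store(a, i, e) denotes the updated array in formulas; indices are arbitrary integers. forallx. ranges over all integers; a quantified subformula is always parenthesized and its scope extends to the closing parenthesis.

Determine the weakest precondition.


Working backward. After the program, the postcondition 2*g - 9 <= -9 and k > 2 must hold; in canonical form it is 2*g <= 0 and k > 2.
Before havoc cnt: 2*g <= 0 and k > 2
Before k := t + 3: 2*g <= 0 and t > -1
Before mem[t + 3] := g + 5: 2*g <= 0 and t > -1
Before mem[b] := 2*t + 5: 2*g <= 0 and t > -1
Answer: WP = 2*g <= 0 and t > -1


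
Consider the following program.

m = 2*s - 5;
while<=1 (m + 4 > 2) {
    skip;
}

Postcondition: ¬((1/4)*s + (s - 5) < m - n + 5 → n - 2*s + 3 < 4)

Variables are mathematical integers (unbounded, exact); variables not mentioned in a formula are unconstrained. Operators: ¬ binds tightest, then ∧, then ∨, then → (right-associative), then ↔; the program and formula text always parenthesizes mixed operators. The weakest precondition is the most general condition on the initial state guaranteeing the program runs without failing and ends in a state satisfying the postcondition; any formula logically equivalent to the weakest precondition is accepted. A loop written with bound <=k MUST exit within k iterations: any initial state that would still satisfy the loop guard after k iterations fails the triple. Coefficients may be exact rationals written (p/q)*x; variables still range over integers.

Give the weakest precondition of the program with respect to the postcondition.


Working backward. After the program, the postcondition ¬((1/4)*s + (s - 5) < m - n + 5 → n - 2*s + 3 < 4) must hold; in canonical form it is ¬(n + (5/4)*s < m + 10 → n < 2*s + 1).
Before the loop (bound <=1), unroll the exhaustion recursion (WP_0 = exit-now case; WP_j = one more guarded iteration, up to j = 1):
  WP_0: (¬(m > -2)) ∧ (¬(n + (5/4)*s < m + 10 → n < 2*s + 1))
  WP_1: (m > -2 → ((¬(m > -2)) ∧ (¬(n + (5/4)*s < m + 10 → n < 2*s + 1)))) ∧ ((¬(m > -2)) → (¬(n + (5/4)*s < m + 10 → n < 2*s + 1)))
So before the loop: (m > -2 → ((¬(m > -2)) ∧ (¬(n + (5/4)*s < m + 10 → n < 2*s + 1)))) ∧ ((¬(m > -2)) → (¬(n + (5/4)*s < m + 10 → n < 2*s + 1)))
Before m := 2*s - 5: (2*s > 3 → ((¬(2*s > 3)) ∧ (¬(n < (3/4)*s + 5 → n < 2*s + 1)))) ∧ ((¬(2*s > 3)) → (¬(n < (3/4)*s + 5 → n < 2*s + 1)))
Answer: WP = (2*s > 3 → ((¬(2*s > 3)) ∧ (¬(n < (3/4)*s + 5 → n < 2*s + 1)))) ∧ ((¬(2*s > 3)) → (¬(n < (3/4)*s + 5 → n < 2*s + 1)))


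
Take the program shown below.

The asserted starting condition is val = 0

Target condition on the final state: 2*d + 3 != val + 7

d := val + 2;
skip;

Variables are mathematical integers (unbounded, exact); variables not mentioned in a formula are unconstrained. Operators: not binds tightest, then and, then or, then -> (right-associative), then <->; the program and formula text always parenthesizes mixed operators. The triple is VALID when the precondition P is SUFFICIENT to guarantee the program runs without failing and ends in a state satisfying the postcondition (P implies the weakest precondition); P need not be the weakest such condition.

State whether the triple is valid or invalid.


Working backward. After the program, the postcondition 2*d + 3 != val + 7 must hold; in canonical form it is 2*d != val + 4.
Before skip: 2*d != val + 4
Before d := val + 2: val != 0
The weakest precondition is val != 0.
Check whether val = 0 implies it.
Countermodel: at the initial state val = 0, the precondition holds but the weakest precondition fails.
Answer: invalid


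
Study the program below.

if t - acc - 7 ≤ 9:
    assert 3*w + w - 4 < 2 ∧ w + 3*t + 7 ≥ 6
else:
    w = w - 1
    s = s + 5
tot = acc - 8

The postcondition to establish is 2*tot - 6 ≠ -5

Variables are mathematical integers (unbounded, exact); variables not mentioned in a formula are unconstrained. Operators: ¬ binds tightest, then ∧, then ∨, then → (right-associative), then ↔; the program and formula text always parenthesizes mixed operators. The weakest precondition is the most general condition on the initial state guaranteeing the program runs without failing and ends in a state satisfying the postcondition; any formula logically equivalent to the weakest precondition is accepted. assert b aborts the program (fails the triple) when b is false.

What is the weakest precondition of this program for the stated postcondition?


Working backward. After the program, the postcondition 2*tot - 6 ≠ -5 must hold; in canonical form it is 2*tot ≠ 1.
Before tot := acc - 8: 2*acc ≠ 17
Then branch requires 4*w < 6 ∧ 3*t + w ≥ -1 ∧ 2*acc ≠ 17; else branch requires 2*acc ≠ 17.
Before the if: (t ≤ acc + 16 → (4*w < 6 ∧ 3*t + w ≥ -1 ∧ 2*acc ≠ 17)) ∧ ((¬(t ≤ acc + 16)) → 2*acc ≠ 17)
Answer: WP = (t ≤ acc + 16 → (4*w < 6 ∧ 3*t + w ≥ -1 ∧ 2*acc ≠ 17)) ∧ ((¬(t ≤ acc + 16)) → 2*acc ≠ 17)


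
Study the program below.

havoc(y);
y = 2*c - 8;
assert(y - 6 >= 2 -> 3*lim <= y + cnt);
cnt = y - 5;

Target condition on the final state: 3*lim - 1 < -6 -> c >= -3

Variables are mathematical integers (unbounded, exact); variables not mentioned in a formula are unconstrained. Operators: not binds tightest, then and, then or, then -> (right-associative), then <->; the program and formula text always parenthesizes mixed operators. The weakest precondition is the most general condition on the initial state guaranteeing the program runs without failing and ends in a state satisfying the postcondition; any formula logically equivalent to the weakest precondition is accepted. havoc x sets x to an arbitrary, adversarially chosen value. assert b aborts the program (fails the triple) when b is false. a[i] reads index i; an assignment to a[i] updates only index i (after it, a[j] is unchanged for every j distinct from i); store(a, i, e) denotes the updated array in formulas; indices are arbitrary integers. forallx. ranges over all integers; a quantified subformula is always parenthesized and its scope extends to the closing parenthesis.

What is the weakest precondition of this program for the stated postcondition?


Working backward. After the program, the postcondition 3*lim - 1 < -6 -> c >= -3 must hold; in canonical form it is 3*lim < -5 -> c >= -3.
Before cnt := y - 5: 3*lim < -5 -> c >= -3
Before assert y - 6 >= 2 -> 3*lim <= y + cnt: (y >= 8 -> 3*lim <= cnt + y) and (3*lim < -5 -> c >= -3)
Before y := 2*c - 8: (2*c >= 16 -> 3*lim <= 2*c + cnt - 8) and (3*lim < -5 -> c >= -3)
Before havoc y: (2*c >= 16 -> 3*lim <= 2*c + cnt - 8) and (3*lim < -5 -> c >= -3)
Answer: WP = (2*c >= 16 -> 3*lim <= 2*c + cnt - 8) and (3*lim < -5 -> c >= -3)


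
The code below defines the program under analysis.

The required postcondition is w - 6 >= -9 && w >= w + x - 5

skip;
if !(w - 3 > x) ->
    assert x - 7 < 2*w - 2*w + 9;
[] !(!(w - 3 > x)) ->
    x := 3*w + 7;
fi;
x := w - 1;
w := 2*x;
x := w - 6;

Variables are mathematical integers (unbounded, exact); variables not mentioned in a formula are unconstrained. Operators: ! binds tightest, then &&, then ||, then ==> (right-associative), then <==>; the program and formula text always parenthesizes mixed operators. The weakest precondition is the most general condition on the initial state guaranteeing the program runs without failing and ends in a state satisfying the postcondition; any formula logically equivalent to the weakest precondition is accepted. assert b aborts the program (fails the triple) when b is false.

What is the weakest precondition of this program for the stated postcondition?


Working backward. After the program, the postcondition w - 6 >= -9 && w >= w + x - 5 must hold; in canonical form it is w >= -3 && x <= 5.
Before x := w - 6: w >= -3 && w <= 11
Before w := 2*x: 2*x >= -3 && 2*x <= 11
Before x := w - 1: 2*w >= -1 && 2*w <= 13
Then branch requires x < 16 && 2*w >= -1 && 2*w <= 13; else branch requires 2*w >= -1 && 2*w <= 13.
Before the if: ((!(w > x + 3)) ==> (x < 16 && 2*w >= -1 && 2*w <= 13)) && (w > x + 3 ==> (2*w >= -1 && 2*w <= 13))
Before skip: ((!(w > x + 3)) ==> (x < 16 && 2*w >= -1 && 2*w <= 13)) && (w > x + 3 ==> (2*w >= -1 && 2*w <= 13))
Answer: WP = ((!(w > x + 3)) ==> (x < 16 && 2*w >= -1 && 2*w <= 13)) && (w > x + 3 ==> (2*w >= -1 && 2*w <= 13))


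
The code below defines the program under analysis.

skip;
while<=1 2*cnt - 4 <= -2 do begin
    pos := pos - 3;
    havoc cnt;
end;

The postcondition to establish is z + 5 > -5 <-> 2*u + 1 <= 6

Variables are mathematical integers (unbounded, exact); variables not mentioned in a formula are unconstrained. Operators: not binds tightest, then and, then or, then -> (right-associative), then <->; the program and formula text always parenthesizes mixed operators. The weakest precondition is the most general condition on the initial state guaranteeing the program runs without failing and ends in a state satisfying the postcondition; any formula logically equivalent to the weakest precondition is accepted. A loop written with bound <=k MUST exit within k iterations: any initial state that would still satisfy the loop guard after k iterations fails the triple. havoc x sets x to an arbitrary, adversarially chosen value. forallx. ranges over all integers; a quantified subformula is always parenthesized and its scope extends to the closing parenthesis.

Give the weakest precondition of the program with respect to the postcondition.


Working backward. After the program, the postcondition z + 5 > -5 <-> 2*u + 1 <= 6 must hold; in canonical form it is z > -10 <-> 2*u <= 5.
Before the loop (bound <=1), unroll the exhaustion recursion (WP_0 = exit-now case; WP_j = one more guarded iteration, up to j = 1):
  WP_0: (not (2*cnt <= 2)) and (z > -10 <-> 2*u <= 5)
  WP_1: (2*cnt <= 2 -> (forall cnt_1. ((not (2*cnt_1 <= 2)) and (z > -10 <-> 2*u <= 5)))) and ((not (2*cnt <= 2)) -> (z > -10 <-> 2*u <= 5))
So before the loop: (2*cnt <= 2 -> (forall cnt_1. ((not (2*cnt_1 <= 2)) and (z > -10 <-> 2*u <= 5)))) and ((not (2*cnt <= 2)) -> (z > -10 <-> 2*u <= 5))
Before skip: (2*cnt <= 2 -> (forall cnt_1. ((not (2*cnt_1 <= 2)) and (z > -10 <-> 2*u <= 5)))) and ((not (2*cnt <= 2)) -> (z > -10 <-> 2*u <= 5))
Answer: WP = (2*cnt <= 2 -> (forall cnt_1. ((not (2*cnt_1 <= 2)) and (z > -10 <-> 2*u <= 5)))) and ((not (2*cnt <= 2)) -> (z > -10 <-> 2*u <= 5))


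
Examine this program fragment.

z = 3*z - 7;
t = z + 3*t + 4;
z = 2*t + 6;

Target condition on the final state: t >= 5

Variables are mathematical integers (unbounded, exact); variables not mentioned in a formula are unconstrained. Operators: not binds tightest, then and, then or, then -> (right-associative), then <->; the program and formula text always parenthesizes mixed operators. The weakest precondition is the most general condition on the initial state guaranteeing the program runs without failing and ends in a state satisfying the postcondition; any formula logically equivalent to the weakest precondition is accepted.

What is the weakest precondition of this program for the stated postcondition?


Working backward. After the program, t >= 5 must hold.
Before z := 2*t + 6: t >= 5
Before t := z + 3*t + 4: 3*t + z >= 1
Before z := 3*z - 7: 3*t + 3*z >= 8
Answer: WP = 3*t + 3*z >= 8


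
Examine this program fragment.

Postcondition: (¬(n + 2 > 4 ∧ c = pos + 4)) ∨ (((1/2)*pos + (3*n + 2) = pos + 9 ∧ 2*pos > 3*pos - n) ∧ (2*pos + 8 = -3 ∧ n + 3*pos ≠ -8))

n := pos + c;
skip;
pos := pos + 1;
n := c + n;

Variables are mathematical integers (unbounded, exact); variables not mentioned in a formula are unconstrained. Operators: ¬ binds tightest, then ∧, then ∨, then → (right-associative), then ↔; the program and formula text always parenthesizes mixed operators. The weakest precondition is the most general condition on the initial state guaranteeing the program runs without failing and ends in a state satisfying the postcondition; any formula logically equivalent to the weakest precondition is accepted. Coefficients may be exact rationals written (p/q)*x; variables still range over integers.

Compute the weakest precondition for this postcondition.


Working backward. After the program, the postcondition (¬(n + 2 > 4 ∧ c = pos + 4)) ∨ (((1/2)*pos + (3*n + 2) = pos + 9 ∧ 2*pos > 3*pos - n) ∧ (2*pos + 8 = -3 ∧ n + 3*pos ≠ -8)) must hold; in canonical form it is (¬(n > 2 ∧ c = pos + 4)) ∨ (3*n = (1/2)*pos + 7 ∧ n > pos ∧ 2*pos = -11 ∧ n + 3*pos ≠ -8).
Before n := c + n: (¬(c + n > 2 ∧ c = pos + 4)) ∨ (3*c + 3*n = (1/2)*pos + 7 ∧ c + n > pos ∧ 2*pos = -11 ∧ c + n + 3*pos ≠ -8)
Before pos := pos + 1: (¬(c + n > 2 ∧ c = pos + 5)) ∨ (3*c + 3*n = (1/2)*pos + 15/2 ∧ c + n > pos + 1 ∧ 2*pos = -13 ∧ c + n + 3*pos ≠ -11)
Before skip: (¬(c + n > 2 ∧ c = pos + 5)) ∨ (3*c + 3*n = (1/2)*pos + 15/2 ∧ c + n > pos + 1 ∧ 2*pos = -13 ∧ c + n + 3*pos ≠ -11)
Before n := pos + c: (¬(2*c + pos > 2 ∧ c = pos + 5)) ∨ (6*c + (5/2)*pos = 15/2 ∧ 2*c > 1 ∧ 2*pos = -13 ∧ 2*c + 4*pos ≠ -11)
Answer: WP = (¬(2*c + pos > 2 ∧ c = pos + 5)) ∨ (6*c + (5/2)*pos = 15/2 ∧ 2*c > 1 ∧ 2*pos = -13 ∧ 2*c + 4*pos ≠ -11)


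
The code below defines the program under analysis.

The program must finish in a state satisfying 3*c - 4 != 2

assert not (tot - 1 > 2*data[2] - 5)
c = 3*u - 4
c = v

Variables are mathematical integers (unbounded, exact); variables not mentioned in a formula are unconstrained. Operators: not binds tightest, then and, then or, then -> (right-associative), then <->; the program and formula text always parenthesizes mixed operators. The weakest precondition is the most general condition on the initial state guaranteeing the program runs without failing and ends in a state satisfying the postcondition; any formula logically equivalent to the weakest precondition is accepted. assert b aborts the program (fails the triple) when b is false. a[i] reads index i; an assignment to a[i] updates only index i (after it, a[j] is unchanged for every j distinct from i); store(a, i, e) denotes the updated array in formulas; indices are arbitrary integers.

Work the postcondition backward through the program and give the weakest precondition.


Working backward. After the program, the postcondition 3*c - 4 != 2 must hold; in canonical form it is 3*c != 6.
Before c := v: 3*v != 6
Before c := 3*u - 4: 3*v != 6
Before assert not (tot - 1 > 2*data[2] - 5): (not (tot > 2*data[2] - 4)) and 3*v != 6
Answer: WP = (not (tot > 2*data[2] - 4)) and 3*v != 6


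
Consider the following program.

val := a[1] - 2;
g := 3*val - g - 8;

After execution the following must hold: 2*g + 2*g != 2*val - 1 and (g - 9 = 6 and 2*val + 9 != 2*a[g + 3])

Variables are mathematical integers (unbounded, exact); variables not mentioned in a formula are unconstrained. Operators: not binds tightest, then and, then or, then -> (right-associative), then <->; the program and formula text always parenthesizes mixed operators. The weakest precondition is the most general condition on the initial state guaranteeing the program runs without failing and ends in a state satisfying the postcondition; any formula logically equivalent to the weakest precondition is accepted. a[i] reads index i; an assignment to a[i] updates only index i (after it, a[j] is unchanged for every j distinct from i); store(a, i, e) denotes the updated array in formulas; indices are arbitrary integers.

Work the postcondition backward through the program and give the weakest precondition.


Working backward. After the program, the postcondition 2*g + 2*g != 2*val - 1 and (g - 9 = 6 and 2*val + 9 != 2*a[g + 3]) must hold; in canonical form it is 4*g != 2*val - 1 and g = 15 and 2*val != 2*a[g + 3] - 9.
Before g := 3*val - g - 8: 10*val != 4*g + 31 and 3*val = g + 23 and 2*val != 2*a[-g + 3*val - 5] - 9
Before val := a[1] - 2: 10*a[1] != 4*g + 51 and 3*a[1] = g + 29 and 2*a[1] != 2*a[3*a[1] - g - 11] - 5
Answer: WP = 10*a[1] != 4*g + 51 and 3*a[1] = g + 29 and 2*a[1] != 2*a[3*a[1] - g - 11] - 5


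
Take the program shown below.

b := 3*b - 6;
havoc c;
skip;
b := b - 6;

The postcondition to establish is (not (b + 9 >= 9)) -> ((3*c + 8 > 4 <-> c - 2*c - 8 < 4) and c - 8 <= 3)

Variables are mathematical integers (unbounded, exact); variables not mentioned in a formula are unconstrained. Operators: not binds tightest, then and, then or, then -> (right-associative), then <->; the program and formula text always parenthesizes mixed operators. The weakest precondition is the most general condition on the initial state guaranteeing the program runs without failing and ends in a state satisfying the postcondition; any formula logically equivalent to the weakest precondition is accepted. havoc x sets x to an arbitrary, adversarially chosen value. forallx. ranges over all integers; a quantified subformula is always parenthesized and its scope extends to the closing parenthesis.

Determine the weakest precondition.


Working backward. After the program, the postcondition (not (b + 9 >= 9)) -> ((3*c + 8 > 4 <-> c - 2*c - 8 < 4) and c - 8 <= 3) must hold; in canonical form it is (not (b >= 0)) -> ((3*c > -4 <-> c > -12) and c <= 11).
Before b := b - 6: (not (b >= 6)) -> ((3*c > -4 <-> c > -12) and c <= 11)
Before skip: (not (b >= 6)) -> ((3*c > -4 <-> c > -12) and c <= 11)
Before havoc c: forall c_1. ((not (b >= 6)) -> ((3*c_1 > -4 <-> c_1 > -12) and c_1 <= 11))
Before b := 3*b - 6: forall c_1. ((not (3*b >= 12)) -> ((3*c_1 > -4 <-> c_1 > -12) and c_1 <= 11))
Answer: WP = forall c_1. ((not (3*b >= 12)) -> ((3*c_1 > -4 <-> c_1 > -12) and c_1 <= 11))


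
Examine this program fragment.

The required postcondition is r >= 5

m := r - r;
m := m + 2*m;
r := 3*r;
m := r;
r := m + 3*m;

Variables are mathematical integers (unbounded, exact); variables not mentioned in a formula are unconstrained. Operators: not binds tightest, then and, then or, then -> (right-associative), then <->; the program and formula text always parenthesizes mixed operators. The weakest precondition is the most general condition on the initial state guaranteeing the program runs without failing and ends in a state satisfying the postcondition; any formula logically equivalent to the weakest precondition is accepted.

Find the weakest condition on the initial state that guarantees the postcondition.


Working backward. After the program, r >= 5 must hold.
Before r := m + 3*m: 4*m >= 5
Before m := r: 4*r >= 5
Before r := 3*r: 12*r >= 5
Before m := m + 2*m: 12*r >= 5
Before m := r - r: 12*r >= 5
Answer: WP = 12*r >= 5


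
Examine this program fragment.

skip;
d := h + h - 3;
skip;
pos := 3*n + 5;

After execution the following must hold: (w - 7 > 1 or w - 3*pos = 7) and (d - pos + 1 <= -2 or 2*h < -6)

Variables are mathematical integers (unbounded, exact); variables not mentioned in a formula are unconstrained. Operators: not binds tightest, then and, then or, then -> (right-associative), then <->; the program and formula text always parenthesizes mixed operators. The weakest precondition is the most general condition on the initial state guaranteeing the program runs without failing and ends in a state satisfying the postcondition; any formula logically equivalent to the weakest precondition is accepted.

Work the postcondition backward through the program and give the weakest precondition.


Working backward. After the program, the postcondition (w - 7 > 1 or w - 3*pos = 7) and (d - pos + 1 <= -2 or 2*h < -6) must hold; in canonical form it is (w > 8 or w = 3*pos + 7) and (d <= pos - 3 or 2*h < -6).
Before pos := 3*n + 5: (w > 8 or w = 9*n + 22) and (d <= 3*n + 2 or 2*h < -6)
Before skip: (w > 8 or w = 9*n + 22) and (d <= 3*n + 2 or 2*h < -6)
Before d := h + h - 3: (w > 8 or w = 9*n + 22) and (2*h <= 3*n + 5 or 2*h < -6)
Before skip: (w > 8 or w = 9*n + 22) and (2*h <= 3*n + 5 or 2*h < -6)
Answer: WP = (w > 8 or w = 9*n + 22) and (2*h <= 3*n + 5 or 2*h < -6)


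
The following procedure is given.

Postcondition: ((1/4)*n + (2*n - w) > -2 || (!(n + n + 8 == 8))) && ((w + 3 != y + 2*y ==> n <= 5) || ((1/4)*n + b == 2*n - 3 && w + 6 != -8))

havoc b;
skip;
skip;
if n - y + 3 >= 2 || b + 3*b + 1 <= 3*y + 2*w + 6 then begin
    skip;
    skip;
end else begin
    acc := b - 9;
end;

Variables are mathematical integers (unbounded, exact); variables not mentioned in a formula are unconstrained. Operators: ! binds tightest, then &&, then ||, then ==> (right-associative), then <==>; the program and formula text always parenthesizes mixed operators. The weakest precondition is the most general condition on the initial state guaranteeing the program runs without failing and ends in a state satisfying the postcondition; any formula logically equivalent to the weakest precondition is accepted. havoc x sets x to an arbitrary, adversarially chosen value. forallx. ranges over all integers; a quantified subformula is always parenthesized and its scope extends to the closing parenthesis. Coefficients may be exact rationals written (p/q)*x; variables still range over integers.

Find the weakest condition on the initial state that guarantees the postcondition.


Working backward. After the program, the postcondition ((1/4)*n + (2*n - w) > -2 || (!(n + n + 8 == 8))) && ((w + 3 != y + 2*y ==> n <= 5) || ((1/4)*n + b == 2*n - 3 && w + 6 != -8)) must hold; in canonical form it is ((9/4)*n > w - 2 || (!(2*n == 0))) && ((w != 3*y - 3 ==> n <= 5) || (b == (7/4)*n - 3 && w != -14)).
Then branch requires ((9/4)*n > w - 2 || (!(2*n == 0))) && ((w != 3*y - 3 ==> n <= 5) || (b == (7/4)*n - 3 && w != -14)); else branch requires ((9/4)*n > w - 2 || (!(2*n == 0))) && ((w != 3*y - 3 ==> n <= 5) || (b == (7/4)*n - 3 && w != -14)).
Before the if: ((n >= y - 1 || 4*b <= 2*w + 3*y + 5) ==> (((9/4)*n > w - 2 || (!(2*n == 0))) && ((w != 3*y - 3 ==> n <= 5) || (b == (7/4)*n - 3 && w != -14)))) && ((!(n >= y - 1 || 4*b <= 2*w + 3*y + 5)) ==> (((9/4)*n > w - 2 || (!(2*n == 0))) && ((w != 3*y - 3 ==> n <= 5) || (b == (7/4)*n - 3 && w != -14))))
Before skip: ((n >= y - 1 || 4*b <= 2*w + 3*y + 5) ==> (((9/4)*n > w - 2 || (!(2*n == 0))) && ((w != 3*y - 3 ==> n <= 5) || (b == (7/4)*n - 3 && w != -14)))) && ((!(n >= y - 1 || 4*b <= 2*w + 3*y + 5)) ==> (((9/4)*n > w - 2 || (!(2*n == 0))) && ((w != 3*y - 3 ==> n <= 5) || (b == (7/4)*n - 3 && w != -14))))
Before skip: ((n >= y - 1 || 4*b <= 2*w + 3*y + 5) ==> (((9/4)*n > w - 2 || (!(2*n == 0))) && ((w != 3*y - 3 ==> n <= 5) || (b == (7/4)*n - 3 && w != -14)))) && ((!(n >= y - 1 || 4*b <= 2*w + 3*y + 5)) ==> (((9/4)*n > w - 2 || (!(2*n == 0))) && ((w != 3*y - 3 ==> n <= 5) || (b == (7/4)*n - 3 && w != -14))))
Before havoc b: forall b_1. (((n >= y - 1 || 4*b_1 <= 2*w + 3*y + 5) ==> (((9/4)*n > w - 2 || (!(2*n == 0))) && ((w != 3*y - 3 ==> n <= 5) || (b_1 == (7/4)*n - 3 && w != -14)))) && ((!(n >= y - 1 || 4*b_1 <= 2*w + 3*y + 5)) ==> (((9/4)*n > w - 2 || (!(2*n == 0))) && ((w != 3*y - 3 ==> n <= 5) || (b_1 == (7/4)*n - 3 && w != -14)))))
Answer: WP = forall b_1. (((n >= y - 1 || 4*b_1 <= 2*w + 3*y + 5) ==> (((9/4)*n > w - 2 || (!(2*n == 0))) && ((w != 3*y - 3 ==> n <= 5) || (b_1 == (7/4)*n - 3 && w != -14)))) && ((!(n >= y - 1 || 4*b_1 <= 2*w + 3*y + 5)) ==> (((9/4)*n > w - 2 || (!(2*n == 0))) && ((w != 3*y - 3 ==> n <= 5) || (b_1 == (7/4)*n - 3 && w != -14)))))


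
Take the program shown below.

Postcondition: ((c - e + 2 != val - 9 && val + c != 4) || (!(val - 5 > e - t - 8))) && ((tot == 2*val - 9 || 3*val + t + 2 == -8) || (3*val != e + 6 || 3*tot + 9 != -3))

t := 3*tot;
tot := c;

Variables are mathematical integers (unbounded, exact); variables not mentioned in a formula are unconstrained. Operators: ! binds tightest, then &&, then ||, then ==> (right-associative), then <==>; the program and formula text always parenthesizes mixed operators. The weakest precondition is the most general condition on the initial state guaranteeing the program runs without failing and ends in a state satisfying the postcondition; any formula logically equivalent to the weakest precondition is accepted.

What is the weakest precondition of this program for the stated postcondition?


Working backward. After the program, the postcondition ((c - e + 2 != val - 9 && val + c != 4) || (!(val - 5 > e - t - 8))) && ((tot == 2*val - 9 || 3*val + t + 2 == -8) || (3*val != e + 6 || 3*tot + 9 != -3)) must hold; in canonical form it is ((c != e + val - 11 && c + val != 4) || (!(t + val > e - 3))) && (tot == 2*val - 9 || t + 3*val == -10 || 3*val != e + 6 || 3*tot != -12).
Before tot := c: ((c != e + val - 11 && c + val != 4) || (!(t + val > e - 3))) && (c == 2*val - 9 || t + 3*val == -10 || 3*val != e + 6 || 3*c != -12)
Before t := 3*tot: ((c != e + val - 11 && c + val != 4) || (!(3*tot + val > e - 3))) && (c == 2*val - 9 || 3*tot + 3*val == -10 || 3*val != e + 6 || 3*c != -12)
Answer: WP = ((c != e + val - 11 && c + val != 4) || (!(3*tot + val > e - 3))) && (c == 2*val - 9 || 3*tot + 3*val == -10 || 3*val != e + 6 || 3*c != -12)


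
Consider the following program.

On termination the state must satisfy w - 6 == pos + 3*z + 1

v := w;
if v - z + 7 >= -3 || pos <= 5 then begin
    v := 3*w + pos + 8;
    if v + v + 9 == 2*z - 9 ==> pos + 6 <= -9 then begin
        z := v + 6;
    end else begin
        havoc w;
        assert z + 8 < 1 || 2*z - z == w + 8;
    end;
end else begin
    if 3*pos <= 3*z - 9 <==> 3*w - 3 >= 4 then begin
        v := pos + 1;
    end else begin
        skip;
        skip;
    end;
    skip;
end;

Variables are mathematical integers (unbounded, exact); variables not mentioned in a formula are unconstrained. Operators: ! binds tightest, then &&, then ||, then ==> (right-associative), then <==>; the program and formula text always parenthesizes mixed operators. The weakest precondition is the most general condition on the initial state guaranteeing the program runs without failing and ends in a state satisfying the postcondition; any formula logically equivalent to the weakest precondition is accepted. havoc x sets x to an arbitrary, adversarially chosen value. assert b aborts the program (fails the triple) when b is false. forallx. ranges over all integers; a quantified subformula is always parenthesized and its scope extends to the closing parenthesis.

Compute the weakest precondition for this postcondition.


Working backward. After the program, the postcondition w - 6 == pos + 3*z + 1 must hold; in canonical form it is w == pos + 3*z + 7.
Then branch requires ((2*pos + 6*w == 2*z - 34 ==> pos <= -15) ==> 4*pos + 8*w == -49) && ((!(2*pos + 6*w == 2*z - 34 ==> pos <= -15)) ==> (forall w_1. ((z < -7 || z == w_1 + 8) && w_1 == pos + 3*z + 7))); else branch requires ((3*pos <= 3*z - 9 <==> 3*w >= 7) ==> w == pos + 3*z + 7) && ((!(3*pos <= 3*z - 9 <==> 3*w >= 7)) ==> w == pos + 3*z + 7).
Before the if: ((v >= z - 10 || pos <= 5) ==> (((2*pos + 6*w == 2*z - 34 ==> pos <= -15) ==> 4*pos + 8*w == -49) && ((!(2*pos + 6*w == 2*z - 34 ==> pos <= -15)) ==> (forall w_1. ((z < -7 || z == w_1 + 8) && w_1 == pos + 3*z + 7))))) && ((!(v >= z - 10 || pos <= 5)) ==> (((3*pos <= 3*z - 9 <==> 3*w >= 7) ==> w == pos + 3*z + 7) && ((!(3*pos <= 3*z - 9 <==> 3*w >= 7)) ==> w == pos + 3*z + 7)))
Before v := w: ((w >= z - 10 || pos <= 5) ==> (((2*pos + 6*w == 2*z - 34 ==> pos <= -15) ==> 4*pos + 8*w == -49) && ((!(2*pos + 6*w == 2*z - 34 ==> pos <= -15)) ==> (forall w_1. ((z < -7 || z == w_1 + 8) && w_1 == pos + 3*z + 7))))) && ((!(w >= z - 10 || pos <= 5)) ==> (((3*pos <= 3*z - 9 <==> 3*w >= 7) ==> w == pos + 3*z + 7) && ((!(3*pos <= 3*z - 9 <==> 3*w >= 7)) ==> w == pos + 3*z + 7)))
Answer: WP = ((w >= z - 10 || pos <= 5) ==> (((2*pos + 6*w == 2*z - 34 ==> pos <= -15) ==> 4*pos + 8*w == -49) && ((!(2*pos + 6*w == 2*z - 34 ==> pos <= -15)) ==> (forall w_1. ((z < -7 || z == w_1 + 8) && w_1 == pos + 3*z + 7))))) && ((!(w >= z - 10 || pos <= 5)) ==> (((3*pos <= 3*z - 9 <==> 3*w >= 7) ==> w == pos + 3*z + 7) && ((!(3*pos <= 3*z - 9 <==> 3*w >= 7)) ==> w == pos + 3*z + 7)))


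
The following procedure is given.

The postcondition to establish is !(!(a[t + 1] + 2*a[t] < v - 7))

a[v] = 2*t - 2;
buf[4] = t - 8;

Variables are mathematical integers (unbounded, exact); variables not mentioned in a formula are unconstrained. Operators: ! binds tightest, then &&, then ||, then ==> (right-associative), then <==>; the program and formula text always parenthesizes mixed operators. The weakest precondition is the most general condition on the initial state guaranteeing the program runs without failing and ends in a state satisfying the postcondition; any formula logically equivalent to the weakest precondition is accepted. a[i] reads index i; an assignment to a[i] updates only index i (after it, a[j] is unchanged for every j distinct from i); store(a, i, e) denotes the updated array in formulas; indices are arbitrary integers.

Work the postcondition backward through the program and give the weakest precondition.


Working backward. After the program, the postcondition !(!(a[t + 1] + 2*a[t] < v - 7)) must hold; in canonical form it is a[t + 1] + 2*a[t] < v - 7.
Before buf[4] := t - 8: a[t + 1] + 2*a[t] < v - 7
Before a[v] := 2*t - 2: store(a, v, 2*t - 2)[t + 1] + 2*store(a, v, 2*t - 2)[t] < v - 7
Answer: WP = store(a, v, 2*t - 2)[t + 1] + 2*store(a, v, 2*t - 2)[t] < v - 7


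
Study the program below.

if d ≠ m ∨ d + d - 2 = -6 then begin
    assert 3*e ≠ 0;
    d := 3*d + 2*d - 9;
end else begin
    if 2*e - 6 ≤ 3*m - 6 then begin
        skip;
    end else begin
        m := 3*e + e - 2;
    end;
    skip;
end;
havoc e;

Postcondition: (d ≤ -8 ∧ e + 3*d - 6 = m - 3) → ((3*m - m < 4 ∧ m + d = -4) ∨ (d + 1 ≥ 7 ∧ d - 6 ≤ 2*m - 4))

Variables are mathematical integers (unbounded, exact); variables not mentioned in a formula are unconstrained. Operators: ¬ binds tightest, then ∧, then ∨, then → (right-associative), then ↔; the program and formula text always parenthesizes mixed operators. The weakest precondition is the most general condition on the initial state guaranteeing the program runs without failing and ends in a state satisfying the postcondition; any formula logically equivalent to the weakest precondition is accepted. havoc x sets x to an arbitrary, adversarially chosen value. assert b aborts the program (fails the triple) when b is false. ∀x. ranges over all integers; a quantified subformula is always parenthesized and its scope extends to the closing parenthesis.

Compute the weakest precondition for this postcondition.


Working backward. After the program, the postcondition (d ≤ -8 ∧ e + 3*d - 6 = m - 3) → ((3*m - m < 4 ∧ m + d = -4) ∨ (d + 1 ≥ 7 ∧ d - 6 ≤ 2*m - 4)) must hold; in canonical form it is (d ≤ -8 ∧ 3*d + e = m + 3) → ((2*m < 4 ∧ d + m = -4) ∨ (d ≥ 6 ∧ d ≤ 2*m + 2)).
Before havoc e: ∀e_1. ((d ≤ -8 ∧ 3*d + e_1 = m + 3) → ((2*m < 4 ∧ d + m = -4) ∨ (d ≥ 6 ∧ d ≤ 2*m + 2)))
Then branch requires 3*e ≠ 0 ∧ (∀e_1. ((5*d ≤ 1 ∧ 15*d + e_1 = m + 30) → ((2*m < 4 ∧ 5*d + m = 5) ∨ (5*d ≥ 15 ∧ 5*d ≤ 2*m + 11)))); else branch requires (2*e ≤ 3*m → (∀e_1. ((d ≤ -8 ∧ 3*d + e_1 = m + 3) → ((2*m < 4 ∧ d + m = -4) ∨ (d ≥ 6 ∧ d ≤ 2*m + 2))))) ∧ ((¬(2*e ≤ 3*m)) → (∀e_1. ((d ≤ -8 ∧ 3*d + e_1 = 4*e + 1) → ((8*e < 8 ∧ d + 4*e = -2) ∨ (d ≥ 6 ∧ d ≤ 8*e - 2))))).
Before the if: ((d ≠ m ∨ 2*d = -4) → (3*e ≠ 0 ∧ (∀e_1. ((5*d ≤ 1 ∧ 15*d + e_1 = m + 30) → ((2*m < 4 ∧ 5*d + m = 5) ∨ (5*d ≥ 15 ∧ 5*d ≤ 2*m + 11)))))) ∧ ((¬(d ≠ m ∨ 2*d = -4)) → ((2*e ≤ 3*m → (∀e_1. ((d ≤ -8 ∧ 3*d + e_1 = m + 3) → ((2*m < 4 ∧ d + m = -4) ∨ (d ≥ 6 ∧ d ≤ 2*m + 2))))) ∧ ((¬(2*e ≤ 3*m)) → (∀e_1. ((d ≤ -8 ∧ 3*d + e_1 = 4*e + 1) → ((8*e < 8 ∧ d + 4*e = -2) ∨ (d ≥ 6 ∧ d ≤ 8*e - 2)))))))
Answer: WP = ((d ≠ m ∨ 2*d = -4) → (3*e ≠ 0 ∧ (∀e_1. ((5*d ≤ 1 ∧ 15*d + e_1 = m + 30) → ((2*m < 4 ∧ 5*d + m = 5) ∨ (5*d ≥ 15 ∧ 5*d ≤ 2*m + 11)))))) ∧ ((¬(d ≠ m ∨ 2*d = -4)) → ((2*e ≤ 3*m → (∀e_1. ((d ≤ -8 ∧ 3*d + e_1 = m + 3) → ((2*m < 4 ∧ d + m = -4) ∨ (d ≥ 6 ∧ d ≤ 2*m + 2))))) ∧ ((¬(2*e ≤ 3*m)) → (∀e_1. ((d ≤ -8 ∧ 3*d + e_1 = 4*e + 1) → ((8*e < 8 ∧ d + 4*e = -2) ∨ (d ≥ 6 ∧ d ≤ 8*e - 2)))))))


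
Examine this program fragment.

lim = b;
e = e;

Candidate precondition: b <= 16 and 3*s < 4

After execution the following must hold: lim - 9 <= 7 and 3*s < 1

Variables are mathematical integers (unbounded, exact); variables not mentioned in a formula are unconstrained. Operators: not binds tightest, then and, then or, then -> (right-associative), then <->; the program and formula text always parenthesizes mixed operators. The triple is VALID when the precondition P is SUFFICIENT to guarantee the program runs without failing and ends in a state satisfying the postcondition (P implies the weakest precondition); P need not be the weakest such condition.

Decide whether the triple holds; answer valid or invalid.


Working backward. After the program, the postcondition lim - 9 <= 7 and 3*s < 1 must hold; in canonical form it is lim <= 16 and 3*s < 1.
Before e := e: lim <= 16 and 3*s < 1
Before lim := b: b <= 16 and 3*s < 1
The weakest precondition is b <= 16 and 3*s < 1.
Check whether b <= 16 and 3*s < 4 implies it.
Countermodel: at the initial state b = 16, s = 1, the precondition holds but the weakest precondition fails.
Answer: invalid
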